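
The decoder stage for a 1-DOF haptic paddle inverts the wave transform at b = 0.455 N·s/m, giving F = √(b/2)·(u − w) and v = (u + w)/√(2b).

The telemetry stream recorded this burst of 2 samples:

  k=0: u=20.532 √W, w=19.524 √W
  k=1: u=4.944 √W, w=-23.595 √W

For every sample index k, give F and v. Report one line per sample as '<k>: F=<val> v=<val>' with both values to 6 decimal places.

0: F=0.480785 v=41.990097
1: F=13.612235 v=-19.551560

k=0: u−w=1.008000, u+w=40.056000; √(b/2)=0.476970, √(2b)=0.953939; F=0.476970×1.008=0.480785, v=40.056000/0.953939=41.990097
k=1: u−w=28.539000, u+w=-18.651000; √(b/2)=0.476970, √(2b)=0.953939; F=0.476970×28.539=13.612235, v=-18.651000/0.953939=-19.551560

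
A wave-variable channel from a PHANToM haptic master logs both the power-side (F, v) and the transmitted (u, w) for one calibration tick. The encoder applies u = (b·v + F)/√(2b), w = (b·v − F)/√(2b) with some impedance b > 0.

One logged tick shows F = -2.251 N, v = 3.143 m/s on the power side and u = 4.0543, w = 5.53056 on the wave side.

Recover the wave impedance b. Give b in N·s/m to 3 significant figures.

b = 4.65 N·s/m

u + w = 9.58486;  u + w = √(2b)·v, so √(2b) = 9.58486/3.143 = 3.04959.
b = (√(2b))²/2 = 9.30000/2 = 4.65000.
(Check via u − w = 2F/√(2b): u − w = -1.47626, 2F/√(2b) = -1.47626.)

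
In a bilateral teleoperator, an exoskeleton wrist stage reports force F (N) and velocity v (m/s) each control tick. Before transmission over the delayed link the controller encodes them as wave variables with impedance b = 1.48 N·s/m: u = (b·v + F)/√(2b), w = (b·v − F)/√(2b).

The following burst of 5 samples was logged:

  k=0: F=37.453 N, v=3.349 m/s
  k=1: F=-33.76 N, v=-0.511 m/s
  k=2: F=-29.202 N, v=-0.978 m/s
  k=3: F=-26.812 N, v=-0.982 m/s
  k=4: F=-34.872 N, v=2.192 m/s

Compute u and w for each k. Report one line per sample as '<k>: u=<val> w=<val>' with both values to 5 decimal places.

0: u=24.65003 w=-18.88820
1: u=-20.06218 w=19.18302
2: u=-17.81463 w=16.13201
3: u=-16.42891 w=14.73941
4: u=-18.38331 w=22.15457

k=0: b·v=1.48×3.349=4.95652; √(2b)=1.72047; u=(4.95652+37.453)/1.72047=24.65003, w=(4.95652−37.453)/1.72047=-18.88820
k=1: b·v=1.48×(-0.511)=-0.75628; √(2b)=1.72047; u=(-0.75628+(-33.76))/1.72047=-20.06218, w=(-0.75628−(-33.76))/1.72047=19.18302
k=2: b·v=1.48×(-0.978)=-1.44744; √(2b)=1.72047; u=(-1.44744+(-29.202))/1.72047=-17.81463, w=(-1.44744−(-29.202))/1.72047=16.13201
k=3: b·v=1.48×(-0.982)=-1.45336; √(2b)=1.72047; u=(-1.45336+(-26.812))/1.72047=-16.42891, w=(-1.45336−(-26.812))/1.72047=14.73941
k=4: b·v=1.48×2.192=3.24416; √(2b)=1.72047; u=(3.24416+(-34.872))/1.72047=-18.38331, w=(3.24416−(-34.872))/1.72047=22.15457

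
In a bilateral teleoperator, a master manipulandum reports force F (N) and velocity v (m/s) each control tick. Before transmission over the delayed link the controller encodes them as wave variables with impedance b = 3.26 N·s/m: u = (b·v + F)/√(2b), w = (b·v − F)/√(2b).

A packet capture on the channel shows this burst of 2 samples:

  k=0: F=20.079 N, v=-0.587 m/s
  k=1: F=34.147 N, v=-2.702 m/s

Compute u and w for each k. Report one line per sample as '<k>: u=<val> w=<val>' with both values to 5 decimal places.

0: u=7.11411 w=-8.61297
1: u=9.92331 w=-16.82268

k=0: b·v=3.26×(-0.587)=-1.91362; √(2b)=2.55343; u=(-1.91362+20.079)/2.55343=7.11411, w=(-1.91362−20.079)/2.55343=-8.61297
k=1: b·v=3.26×(-2.702)=-8.80852; √(2b)=2.55343; u=(-8.80852+34.147)/2.55343=9.92331, w=(-8.80852−34.147)/2.55343=-16.82268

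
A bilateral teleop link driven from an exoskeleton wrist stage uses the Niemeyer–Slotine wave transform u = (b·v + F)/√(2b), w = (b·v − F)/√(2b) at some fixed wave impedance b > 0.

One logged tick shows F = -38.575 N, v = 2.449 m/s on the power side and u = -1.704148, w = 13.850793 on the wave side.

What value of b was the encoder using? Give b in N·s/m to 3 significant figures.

b = 12.3 N·s/m

u + w = 12.146645;  u + w = √(2b)·v, so √(2b) = 12.146645/2.449 = 4.959839.
b = (√(2b))²/2 = 24.600000/2 = 12.300000.
(Check via u − w = 2F/√(2b): u − w = -15.554941, 2F/√(2b) = -15.554941.)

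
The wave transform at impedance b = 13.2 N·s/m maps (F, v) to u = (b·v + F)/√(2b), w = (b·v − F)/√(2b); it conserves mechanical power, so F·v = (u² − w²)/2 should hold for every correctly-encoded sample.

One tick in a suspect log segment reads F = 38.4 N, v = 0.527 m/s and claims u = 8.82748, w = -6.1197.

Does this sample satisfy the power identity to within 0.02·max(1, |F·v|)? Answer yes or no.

yes

F·v = 38.4×0.527 = 20.23680 W.
(u² − w²)/2 = (77.92440 − 37.45073)/2 = 20.23684 W.
|Δ| = 0.00004;  2% of max(1, |F·v|) = 0.40474.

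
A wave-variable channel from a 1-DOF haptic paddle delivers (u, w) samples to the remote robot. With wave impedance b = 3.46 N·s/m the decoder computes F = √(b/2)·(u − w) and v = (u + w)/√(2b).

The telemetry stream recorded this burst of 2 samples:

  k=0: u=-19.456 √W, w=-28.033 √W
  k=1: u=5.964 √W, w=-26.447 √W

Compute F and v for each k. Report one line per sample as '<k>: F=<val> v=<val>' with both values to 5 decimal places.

k=0: u−w=8.57700, u+w=-47.48900; √(b/2)=1.31529, √(2b)=2.63059; F=1.31529×8.577=11.28128, v=-47.48900/2.63059=-18.05261
k=1: u−w=32.41100, u+w=-20.48300; √(b/2)=1.31529, √(2b)=2.63059; F=1.31529×32.411=42.63001, v=-20.48300/2.63059=-7.78647

0: F=11.28128 v=-18.05261
1: F=42.63001 v=-7.78647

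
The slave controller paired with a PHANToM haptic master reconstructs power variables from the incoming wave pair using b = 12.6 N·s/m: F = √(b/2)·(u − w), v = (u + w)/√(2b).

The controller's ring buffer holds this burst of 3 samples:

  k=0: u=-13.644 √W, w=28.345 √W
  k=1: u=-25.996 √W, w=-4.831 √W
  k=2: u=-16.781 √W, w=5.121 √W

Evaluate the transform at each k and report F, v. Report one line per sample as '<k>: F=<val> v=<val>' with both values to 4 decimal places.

k=0: u−w=-41.9890, u+w=14.7010; √(b/2)=2.5100, √(2b)=5.0200; F=2.5100×(-41.989)=-105.3916, v=14.7010/5.0200=2.9285
k=1: u−w=-21.1650, u+w=-30.8270; √(b/2)=2.5100, √(2b)=5.0200; F=2.5100×(-21.165)=-53.1237, v=-30.8270/5.0200=-6.1409
k=2: u−w=-21.9020, u+w=-11.6600; √(b/2)=2.5100, √(2b)=5.0200; F=2.5100×(-21.902)=-54.9736, v=-11.6600/5.0200=-2.3227

0: F=-105.3916 v=2.9285
1: F=-53.1237 v=-6.1409
2: F=-54.9736 v=-2.3227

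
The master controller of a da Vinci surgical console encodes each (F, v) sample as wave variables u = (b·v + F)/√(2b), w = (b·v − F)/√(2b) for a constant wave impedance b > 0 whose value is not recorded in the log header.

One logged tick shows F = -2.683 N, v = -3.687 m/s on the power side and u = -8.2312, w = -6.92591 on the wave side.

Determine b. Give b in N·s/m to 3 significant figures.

u + w = -15.15711;  u + w = √(2b)·v, so √(2b) = -15.15711/(-3.687) = 4.11096.
b = (√(2b))²/2 = 16.89999/2 = 8.45000.
(Check via u − w = 2F/√(2b): u − w = -1.30529, 2F/√(2b) = -1.30529.)

b = 8.45 N·s/m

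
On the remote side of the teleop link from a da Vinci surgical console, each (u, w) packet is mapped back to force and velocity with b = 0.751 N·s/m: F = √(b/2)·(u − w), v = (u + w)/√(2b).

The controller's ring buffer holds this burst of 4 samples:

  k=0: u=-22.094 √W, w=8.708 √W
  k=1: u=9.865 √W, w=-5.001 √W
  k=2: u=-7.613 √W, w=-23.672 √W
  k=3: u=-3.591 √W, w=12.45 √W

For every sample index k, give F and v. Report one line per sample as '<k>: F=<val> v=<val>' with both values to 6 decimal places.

0: F=-18.874866 v=-10.922344
1: F=9.109596 v=3.968794
2: F=9.840643 v=-25.527083
3: F=-9.829613 v=7.228526

k=0: u−w=-30.802000, u+w=-13.386000; √(b/2)=0.612781, √(2b)=1.225561; F=0.612781×(-30.802)=-18.874866, v=-13.386000/1.225561=-10.922344
k=1: u−w=14.866000, u+w=4.864000; √(b/2)=0.612781, √(2b)=1.225561; F=0.612781×14.866=9.109596, v=4.864000/1.225561=3.968794
k=2: u−w=16.059000, u+w=-31.285000; √(b/2)=0.612781, √(2b)=1.225561; F=0.612781×16.059=9.840643, v=-31.285000/1.225561=-25.527083
k=3: u−w=-16.041000, u+w=8.859000; √(b/2)=0.612781, √(2b)=1.225561; F=0.612781×(-16.041)=-9.829613, v=8.859000/1.225561=7.228526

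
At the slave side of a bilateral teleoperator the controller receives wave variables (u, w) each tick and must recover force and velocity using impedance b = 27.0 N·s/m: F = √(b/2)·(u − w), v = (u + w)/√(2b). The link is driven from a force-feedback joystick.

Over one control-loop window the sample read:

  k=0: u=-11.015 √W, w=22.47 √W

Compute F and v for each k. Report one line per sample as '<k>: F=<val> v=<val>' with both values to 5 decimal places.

0: F=-123.03175 v=1.55883

k=0: u−w=-33.48500, u+w=11.45500; √(b/2)=3.67423, √(2b)=7.34847; F=3.67423×(-33.485)=-123.03175, v=11.45500/7.34847=1.55883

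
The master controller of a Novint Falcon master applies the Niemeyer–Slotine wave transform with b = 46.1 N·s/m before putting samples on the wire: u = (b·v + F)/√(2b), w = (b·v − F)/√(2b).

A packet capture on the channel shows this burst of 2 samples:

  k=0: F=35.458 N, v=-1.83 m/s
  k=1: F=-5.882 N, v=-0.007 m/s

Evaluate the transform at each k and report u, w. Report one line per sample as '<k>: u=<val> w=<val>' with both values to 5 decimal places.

k=0: b·v=46.1×(-1.83)=-84.36300; √(2b)=9.60208; u=(-84.36300+35.458)/9.60208=-5.09317, w=(-84.36300−35.458)/9.60208=-12.47865
k=1: b·v=46.1×(-0.007)=-0.32270; √(2b)=9.60208; u=(-0.32270+(-5.882))/9.60208=-0.64618, w=(-0.32270−(-5.882))/9.60208=0.57897

0: u=-5.09317 w=-12.47865
1: u=-0.64618 w=0.57897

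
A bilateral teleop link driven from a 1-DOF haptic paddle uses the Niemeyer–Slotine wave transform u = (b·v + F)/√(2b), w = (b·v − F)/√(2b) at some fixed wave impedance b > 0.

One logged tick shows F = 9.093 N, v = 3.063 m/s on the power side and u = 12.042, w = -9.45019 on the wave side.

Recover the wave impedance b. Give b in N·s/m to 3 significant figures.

b = 0.358 N·s/m

u + w = 2.5918;  u + w = √(2b)·v, so √(2b) = 2.5918/3.063 = 0.8462.
b = (√(2b))²/2 = 0.7160/2 = 0.3580.
(Check via u − w = 2F/√(2b): u − w = 21.4922, 2F/√(2b) = 21.4922.)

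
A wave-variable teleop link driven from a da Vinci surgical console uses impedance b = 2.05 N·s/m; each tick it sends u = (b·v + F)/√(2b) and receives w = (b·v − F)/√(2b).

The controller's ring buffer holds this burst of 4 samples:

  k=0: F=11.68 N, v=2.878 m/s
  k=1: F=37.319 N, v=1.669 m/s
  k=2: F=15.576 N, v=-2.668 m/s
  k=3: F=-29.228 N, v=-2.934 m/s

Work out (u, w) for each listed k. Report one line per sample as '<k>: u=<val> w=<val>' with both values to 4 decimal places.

k=0: b·v=2.05×2.878=5.8999; √(2b)=2.0248; u=(5.8999+11.68)/2.0248=8.6821, w=(5.8999−11.68)/2.0248=-2.8546
k=1: b·v=2.05×1.669=3.4214; √(2b)=2.0248; u=(3.4214+37.319)/2.0248=20.1203, w=(3.4214−37.319)/2.0248=-16.7408
k=2: b·v=2.05×(-2.668)=-5.4694; √(2b)=2.0248; u=(-5.4694+15.576)/2.0248=4.9913, w=(-5.4694−15.576)/2.0248=-10.3936
k=3: b·v=2.05×(-2.934)=-6.0147; √(2b)=2.0248; u=(-6.0147+(-29.228))/2.0248=-17.4051, w=(-6.0147−(-29.228))/2.0248=11.4642

0: u=8.6821 w=-2.8546
1: u=20.1203 w=-16.7408
2: u=4.9913 w=-10.3936
3: u=-17.4051 w=11.4642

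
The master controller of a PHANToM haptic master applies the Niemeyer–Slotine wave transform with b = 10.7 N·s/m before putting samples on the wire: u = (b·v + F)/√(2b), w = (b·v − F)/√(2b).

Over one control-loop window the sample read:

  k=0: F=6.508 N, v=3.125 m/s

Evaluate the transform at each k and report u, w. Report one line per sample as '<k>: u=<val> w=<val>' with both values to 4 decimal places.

0: u=8.6350 w=5.8213

k=0: b·v=10.7×3.125=33.4375; √(2b)=4.6260; u=(33.4375+6.508)/4.6260=8.6350, w=(33.4375−6.508)/4.6260=5.8213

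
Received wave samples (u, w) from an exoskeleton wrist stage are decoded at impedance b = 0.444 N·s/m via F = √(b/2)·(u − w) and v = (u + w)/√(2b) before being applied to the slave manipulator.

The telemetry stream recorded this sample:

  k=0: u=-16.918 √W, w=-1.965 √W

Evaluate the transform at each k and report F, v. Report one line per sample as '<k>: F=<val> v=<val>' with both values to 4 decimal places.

k=0: u−w=-14.9530, u+w=-18.8830; √(b/2)=0.4712, √(2b)=0.9423; F=0.4712×(-14.953)=-7.0454, v=-18.8830/0.9423=-20.0385

0: F=-7.0454 v=-20.0385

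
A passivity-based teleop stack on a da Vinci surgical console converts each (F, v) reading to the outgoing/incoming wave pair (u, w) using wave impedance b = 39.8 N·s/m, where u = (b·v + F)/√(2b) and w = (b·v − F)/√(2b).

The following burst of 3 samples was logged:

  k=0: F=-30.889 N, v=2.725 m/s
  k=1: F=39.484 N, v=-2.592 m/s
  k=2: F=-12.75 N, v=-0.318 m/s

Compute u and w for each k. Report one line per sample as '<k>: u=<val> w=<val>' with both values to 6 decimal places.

k=0: b·v=39.8×2.725=108.455000; √(2b)=8.921883; u=(108.455000+(-30.889))/8.921883=8.693904, w=(108.455000−(-30.889))/8.921883=15.618227
k=1: b·v=39.8×(-2.592)=-103.161600; √(2b)=8.921883; u=(-103.161600+39.484)/8.921883=-7.137238, w=(-103.161600−39.484)/8.921883=-15.988284
k=2: b·v=39.8×(-0.318)=-12.656400; √(2b)=8.921883; u=(-12.656400+(-12.75))/8.921883=-2.847650, w=(-12.656400−(-12.75))/8.921883=0.010491

0: u=8.693904 w=15.618227
1: u=-7.137238 w=-15.988284
2: u=-2.847650 w=0.010491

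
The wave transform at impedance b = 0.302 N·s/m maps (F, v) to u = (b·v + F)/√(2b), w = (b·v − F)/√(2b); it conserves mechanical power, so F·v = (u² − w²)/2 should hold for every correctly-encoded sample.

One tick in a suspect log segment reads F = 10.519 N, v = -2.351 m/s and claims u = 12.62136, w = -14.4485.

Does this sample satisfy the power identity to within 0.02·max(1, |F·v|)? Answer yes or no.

yes

F·v = 10.519×(-2.351) = -24.73017 W.
(u² − w²)/2 = (159.29873 − 208.75915)/2 = -24.73021 W.
|Δ| = 0.00004;  2% of max(1, |F·v|) = 0.49460.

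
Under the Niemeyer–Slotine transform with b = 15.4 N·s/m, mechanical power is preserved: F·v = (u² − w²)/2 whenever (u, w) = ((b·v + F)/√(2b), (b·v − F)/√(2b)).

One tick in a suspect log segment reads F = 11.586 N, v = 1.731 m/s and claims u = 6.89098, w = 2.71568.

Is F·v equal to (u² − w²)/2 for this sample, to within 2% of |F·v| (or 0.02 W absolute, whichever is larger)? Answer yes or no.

yes

F·v = 11.586×1.731 = 20.0554 W.
(u² − w²)/2 = (47.4856 − 7.3749)/2 = 20.0553 W.
|Δ| = 0.0000;  2% of max(1, |F·v|) = 0.4011.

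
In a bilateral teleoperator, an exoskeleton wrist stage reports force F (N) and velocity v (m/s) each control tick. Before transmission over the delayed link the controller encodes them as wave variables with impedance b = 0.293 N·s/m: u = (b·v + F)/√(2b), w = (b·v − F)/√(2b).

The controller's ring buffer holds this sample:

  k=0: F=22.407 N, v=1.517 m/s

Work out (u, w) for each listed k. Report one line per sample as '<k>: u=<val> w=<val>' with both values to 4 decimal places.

0: u=29.8515 w=-28.6902

k=0: b·v=0.293×1.517=0.4445; √(2b)=0.7655; u=(0.4445+22.407)/0.7655=29.8515, w=(0.4445−22.407)/0.7655=-28.6902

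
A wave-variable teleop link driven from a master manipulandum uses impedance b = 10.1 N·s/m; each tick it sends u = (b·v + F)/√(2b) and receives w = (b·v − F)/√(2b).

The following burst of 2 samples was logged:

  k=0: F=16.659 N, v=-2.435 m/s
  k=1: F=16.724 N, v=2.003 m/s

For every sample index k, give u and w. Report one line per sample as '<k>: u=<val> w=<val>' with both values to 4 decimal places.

0: u=-1.7654 w=-9.1786
1: u=8.2222 w=0.7801

k=0: b·v=10.1×(-2.435)=-24.5935; √(2b)=4.4944; u=(-24.5935+16.659)/4.4944=-1.7654, w=(-24.5935−16.659)/4.4944=-9.1786
k=1: b·v=10.1×2.003=20.2303; √(2b)=4.4944; u=(20.2303+16.724)/4.4944=8.2222, w=(20.2303−16.724)/4.4944=0.7801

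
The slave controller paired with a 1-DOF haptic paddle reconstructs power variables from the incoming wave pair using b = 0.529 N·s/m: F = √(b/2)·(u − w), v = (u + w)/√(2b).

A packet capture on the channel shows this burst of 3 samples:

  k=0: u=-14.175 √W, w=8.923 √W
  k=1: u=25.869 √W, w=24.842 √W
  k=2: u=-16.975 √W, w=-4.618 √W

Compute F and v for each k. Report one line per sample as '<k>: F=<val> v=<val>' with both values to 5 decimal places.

0: F=-11.87920 v=-5.10601
1: F=0.52818 v=49.30141
2: F=-6.35515 v=-20.99279

k=0: u−w=-23.09800, u+w=-5.25200; √(b/2)=0.51430, √(2b)=1.02859; F=0.51430×(-23.098)=-11.87920, v=-5.25200/1.02859=-5.10601
k=1: u−w=1.02700, u+w=50.71100; √(b/2)=0.51430, √(2b)=1.02859; F=0.51430×1.027=0.52818, v=50.71100/1.02859=49.30141
k=2: u−w=-12.35700, u+w=-21.59300; √(b/2)=0.51430, √(2b)=1.02859; F=0.51430×(-12.357)=-6.35515, v=-21.59300/1.02859=-20.99279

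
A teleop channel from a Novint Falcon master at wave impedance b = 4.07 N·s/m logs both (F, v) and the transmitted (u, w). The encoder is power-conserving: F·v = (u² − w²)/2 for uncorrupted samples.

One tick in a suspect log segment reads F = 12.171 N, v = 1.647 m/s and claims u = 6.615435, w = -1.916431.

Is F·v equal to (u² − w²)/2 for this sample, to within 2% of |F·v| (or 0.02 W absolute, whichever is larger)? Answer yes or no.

F·v = 12.171×1.647 = 20.045637 W.
(u² − w²)/2 = (43.763980 − 3.672708)/2 = 20.045636 W.
|Δ| = 0.000001;  2% of max(1, |F·v|) = 0.400913.

yes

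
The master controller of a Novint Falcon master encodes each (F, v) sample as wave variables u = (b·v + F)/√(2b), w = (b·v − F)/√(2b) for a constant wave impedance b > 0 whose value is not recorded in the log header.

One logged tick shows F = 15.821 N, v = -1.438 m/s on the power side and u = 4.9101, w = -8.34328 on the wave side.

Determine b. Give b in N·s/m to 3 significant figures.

b = 2.85 N·s/m

u + w = -3.4332;  u + w = √(2b)·v, so √(2b) = -3.4332/(-1.438) = 2.3875.
b = (√(2b))²/2 = 5.7000/2 = 2.8500.
(Check via u − w = 2F/√(2b): u − w = 13.2534, 2F/√(2b) = 13.2534.)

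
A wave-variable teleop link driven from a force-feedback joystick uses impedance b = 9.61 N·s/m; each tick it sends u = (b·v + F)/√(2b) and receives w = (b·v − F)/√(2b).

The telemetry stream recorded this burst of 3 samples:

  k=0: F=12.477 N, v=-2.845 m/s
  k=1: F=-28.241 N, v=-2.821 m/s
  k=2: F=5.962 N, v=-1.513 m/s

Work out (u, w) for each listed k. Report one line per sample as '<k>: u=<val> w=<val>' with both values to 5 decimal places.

k=0: b·v=9.61×(-2.845)=-27.34045; √(2b)=4.38406; u=(-27.34045+12.477)/4.38406=-3.39034, w=(-27.34045−12.477)/4.38406=-9.08232
k=1: b·v=9.61×(-2.821)=-27.10981; √(2b)=4.38406; u=(-27.10981+(-28.241))/4.38406=-12.62546, w=(-27.10981−(-28.241))/4.38406=0.25802
k=2: b·v=9.61×(-1.513)=-14.53993; √(2b)=4.38406; u=(-14.53993+5.962)/4.38406=-1.95662, w=(-14.53993−5.962)/4.38406=-4.67647

0: u=-3.39034 w=-9.08232
1: u=-12.62546 w=0.25802
2: u=-1.95662 w=-4.67647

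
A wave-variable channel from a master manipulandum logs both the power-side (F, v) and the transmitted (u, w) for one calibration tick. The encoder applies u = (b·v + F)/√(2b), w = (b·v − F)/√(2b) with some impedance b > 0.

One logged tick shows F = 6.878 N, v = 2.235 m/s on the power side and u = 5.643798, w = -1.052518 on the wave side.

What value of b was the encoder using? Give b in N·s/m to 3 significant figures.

u + w = 4.591280;  u + w = √(2b)·v, so √(2b) = 4.591280/2.235 = 2.054264.
b = (√(2b))²/2 = 4.220001/2 = 2.110000.
(Check via u − w = 2F/√(2b): u − w = 6.696316, 2F/√(2b) = 6.696316.)

b = 2.11 N·s/m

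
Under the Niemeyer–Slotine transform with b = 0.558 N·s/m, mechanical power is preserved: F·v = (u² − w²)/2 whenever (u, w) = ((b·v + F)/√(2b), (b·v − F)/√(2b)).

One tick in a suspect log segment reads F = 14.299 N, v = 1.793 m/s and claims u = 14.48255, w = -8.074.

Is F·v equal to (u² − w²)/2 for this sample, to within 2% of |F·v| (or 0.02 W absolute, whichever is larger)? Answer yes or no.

F·v = 14.299×1.793 = 25.63811 W.
(u² − w²)/2 = (209.74425 − 65.18948)/2 = 72.27739 W.
|Δ| = 46.63928;  2% of max(1, |F·v|) = 0.51276.

no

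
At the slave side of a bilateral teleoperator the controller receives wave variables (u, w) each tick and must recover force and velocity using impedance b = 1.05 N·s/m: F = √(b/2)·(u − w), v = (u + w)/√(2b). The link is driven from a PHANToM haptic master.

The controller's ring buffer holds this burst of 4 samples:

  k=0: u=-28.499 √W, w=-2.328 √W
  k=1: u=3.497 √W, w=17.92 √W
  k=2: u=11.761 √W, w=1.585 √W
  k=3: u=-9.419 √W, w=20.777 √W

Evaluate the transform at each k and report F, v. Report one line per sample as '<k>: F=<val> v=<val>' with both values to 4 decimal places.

0: F=-18.9627 v=-21.2727
1: F=-10.4505 v=14.7791
2: F=7.3732 v=9.2096
3: F=-21.8791 v=7.8378

k=0: u−w=-26.1710, u+w=-30.8270; √(b/2)=0.7246, √(2b)=1.4491; F=0.7246×(-26.171)=-18.9627, v=-30.8270/1.4491=-21.2727
k=1: u−w=-14.4230, u+w=21.4170; √(b/2)=0.7246, √(2b)=1.4491; F=0.7246×(-14.423)=-10.4505, v=21.4170/1.4491=14.7791
k=2: u−w=10.1760, u+w=13.3460; √(b/2)=0.7246, √(2b)=1.4491; F=0.7246×10.176=7.3732, v=13.3460/1.4491=9.2096
k=3: u−w=-30.1960, u+w=11.3580; √(b/2)=0.7246, √(2b)=1.4491; F=0.7246×(-30.196)=-21.8791, v=11.3580/1.4491=7.8378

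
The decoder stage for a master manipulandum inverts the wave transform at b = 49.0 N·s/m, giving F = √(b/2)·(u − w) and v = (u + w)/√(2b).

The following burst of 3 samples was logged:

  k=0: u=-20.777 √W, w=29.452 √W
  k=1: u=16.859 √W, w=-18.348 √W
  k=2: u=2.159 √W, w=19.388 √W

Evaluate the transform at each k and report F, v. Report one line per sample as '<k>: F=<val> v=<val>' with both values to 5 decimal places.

k=0: u−w=-50.22900, u+w=8.67500; √(b/2)=4.94975, √(2b)=9.89949; F=4.94975×(-50.229)=-248.62087, v=8.67500/9.89949=0.87631
k=1: u−w=35.20700, u+w=-1.48900; √(b/2)=4.94975, √(2b)=9.89949; F=4.94975×35.207=174.26576, v=-1.48900/9.89949=-0.15041
k=2: u−w=-17.22900, u+w=21.54700; √(b/2)=4.94975, √(2b)=9.89949; F=4.94975×(-17.229)=-85.27920, v=21.54700/9.89949=2.17658

0: F=-248.62087 v=0.87631
1: F=174.26576 v=-0.15041
2: F=-85.27920 v=2.17658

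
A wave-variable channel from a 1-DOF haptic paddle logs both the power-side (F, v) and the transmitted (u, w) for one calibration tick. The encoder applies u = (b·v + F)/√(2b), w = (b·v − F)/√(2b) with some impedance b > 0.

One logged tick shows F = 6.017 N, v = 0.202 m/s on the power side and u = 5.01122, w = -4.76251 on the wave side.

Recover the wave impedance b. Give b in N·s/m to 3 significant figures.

b = 0.758 N·s/m

u + w = 0.2487;  u + w = √(2b)·v, so √(2b) = 0.2487/0.202 = 1.2312.
b = (√(2b))²/2 = 1.5159/2 = 0.7580.
(Check via u − w = 2F/√(2b): u − w = 9.7737, 2F/√(2b) = 9.7739.)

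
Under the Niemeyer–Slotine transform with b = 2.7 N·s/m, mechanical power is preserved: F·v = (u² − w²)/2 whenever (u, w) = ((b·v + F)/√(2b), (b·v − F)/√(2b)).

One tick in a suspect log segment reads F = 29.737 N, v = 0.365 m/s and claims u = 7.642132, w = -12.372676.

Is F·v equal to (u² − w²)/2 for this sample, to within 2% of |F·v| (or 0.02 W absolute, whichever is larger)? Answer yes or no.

no

F·v = 29.737×0.365 = 10.854005 W.
(u² − w²)/2 = (58.402182 − 153.083111)/2 = -47.340465 W.
|Δ| = 58.194470;  2% of max(1, |F·v|) = 0.217080.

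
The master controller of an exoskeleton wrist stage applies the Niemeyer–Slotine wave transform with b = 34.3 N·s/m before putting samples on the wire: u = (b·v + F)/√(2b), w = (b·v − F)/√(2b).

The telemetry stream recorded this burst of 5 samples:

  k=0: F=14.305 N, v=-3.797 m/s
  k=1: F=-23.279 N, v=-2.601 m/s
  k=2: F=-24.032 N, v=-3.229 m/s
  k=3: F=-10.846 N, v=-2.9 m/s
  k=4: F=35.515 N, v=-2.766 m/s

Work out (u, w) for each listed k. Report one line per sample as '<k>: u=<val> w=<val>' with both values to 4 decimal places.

k=0: b·v=34.3×(-3.797)=-130.2371; √(2b)=8.2825; u=(-130.2371+14.305)/8.2825=-13.9972, w=(-130.2371−14.305)/8.2825=-17.4515
k=1: b·v=34.3×(-2.601)=-89.2143; √(2b)=8.2825; u=(-89.2143+(-23.279))/8.2825=-13.5820, w=(-89.2143−(-23.279))/8.2825=-7.9608
k=2: b·v=34.3×(-3.229)=-110.7547; √(2b)=8.2825; u=(-110.7547+(-24.032))/8.2825=-16.2737, w=(-110.7547−(-24.032))/8.2825=-10.4706
k=3: b·v=34.3×(-2.9)=-99.4700; √(2b)=8.2825; u=(-99.4700+(-10.846))/8.2825=-13.3191, w=(-99.4700−(-10.846))/8.2825=-10.7001
k=4: b·v=34.3×(-2.766)=-94.8738; √(2b)=8.2825; u=(-94.8738+35.515)/8.2825=-7.1668, w=(-94.8738−35.515)/8.2825=-15.7427

0: u=-13.9972 w=-17.4515
1: u=-13.5820 w=-7.9608
2: u=-16.2737 w=-10.4706
3: u=-13.3191 w=-10.7001
4: u=-7.1668 w=-15.7427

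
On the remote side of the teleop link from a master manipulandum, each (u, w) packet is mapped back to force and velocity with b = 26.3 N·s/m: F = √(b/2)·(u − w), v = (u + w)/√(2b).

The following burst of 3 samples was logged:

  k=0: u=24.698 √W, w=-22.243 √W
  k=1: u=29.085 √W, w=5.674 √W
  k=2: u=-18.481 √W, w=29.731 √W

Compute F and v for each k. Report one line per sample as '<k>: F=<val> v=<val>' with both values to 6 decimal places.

0: F=170.221814 v=0.338500
1: F=84.895142 v=4.792636
2: F=-174.830832 v=1.551171

k=0: u−w=46.941000, u+w=2.455000; √(b/2)=3.626293, √(2b)=7.252586; F=3.626293×46.941=170.221814, v=2.455000/7.252586=0.338500
k=1: u−w=23.411000, u+w=34.759000; √(b/2)=3.626293, √(2b)=7.252586; F=3.626293×23.411=84.895142, v=34.759000/7.252586=4.792636
k=2: u−w=-48.212000, u+w=11.250000; √(b/2)=3.626293, √(2b)=7.252586; F=3.626293×(-48.212)=-174.830832, v=11.250000/7.252586=1.551171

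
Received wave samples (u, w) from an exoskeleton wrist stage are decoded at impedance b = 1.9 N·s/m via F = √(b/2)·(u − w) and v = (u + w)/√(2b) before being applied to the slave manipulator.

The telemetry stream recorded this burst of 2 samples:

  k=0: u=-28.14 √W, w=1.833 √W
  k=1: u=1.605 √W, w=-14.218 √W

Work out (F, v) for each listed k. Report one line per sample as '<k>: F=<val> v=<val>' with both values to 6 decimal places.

k=0: u−w=-29.973000, u+w=-26.307000; √(b/2)=0.974679, √(2b)=1.949359; F=0.974679×(-29.973)=-29.214067, v=-26.307000/1.949359=-13.495206
k=1: u−w=15.823000, u+w=-12.613000; √(b/2)=0.974679, √(2b)=1.949359; F=0.974679×15.823=15.422353, v=-12.613000/1.949359=-6.470332

0: F=-29.214067 v=-13.495206
1: F=15.422353 v=-6.470332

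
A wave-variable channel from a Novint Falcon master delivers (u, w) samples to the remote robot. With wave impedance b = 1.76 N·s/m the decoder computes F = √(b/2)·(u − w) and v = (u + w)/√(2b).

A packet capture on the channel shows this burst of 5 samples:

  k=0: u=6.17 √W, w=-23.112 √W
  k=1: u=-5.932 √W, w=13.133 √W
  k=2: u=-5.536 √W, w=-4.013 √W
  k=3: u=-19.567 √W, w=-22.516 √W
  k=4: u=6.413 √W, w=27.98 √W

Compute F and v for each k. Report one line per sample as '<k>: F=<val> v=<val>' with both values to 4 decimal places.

k=0: u−w=29.2820, u+w=-16.9420; √(b/2)=0.9381, √(2b)=1.8762; F=0.9381×29.282=27.4690, v=-16.9420/1.8762=-9.0301
k=1: u−w=-19.0650, u+w=7.2010; √(b/2)=0.9381, √(2b)=1.8762; F=0.9381×(-19.065)=-17.8846, v=7.2010/1.8762=3.8381
k=2: u−w=-1.5230, u+w=-9.5490; √(b/2)=0.9381, √(2b)=1.8762; F=0.9381×(-1.523)=-1.4287, v=-9.5490/1.8762=-5.0896
k=3: u−w=2.9490, u+w=-42.0830; √(b/2)=0.9381, √(2b)=1.8762; F=0.9381×2.949=2.7664, v=-42.0830/1.8762=-22.4303
k=4: u−w=-21.5670, u+w=34.3930; √(b/2)=0.9381, √(2b)=1.8762; F=0.9381×(-21.567)=-20.2316, v=34.3930/1.8762=18.3315

0: F=27.4690 v=-9.0301
1: F=-17.8846 v=3.8381
2: F=-1.4287 v=-5.0896
3: F=2.7664 v=-22.4303
4: F=-20.2316 v=18.3315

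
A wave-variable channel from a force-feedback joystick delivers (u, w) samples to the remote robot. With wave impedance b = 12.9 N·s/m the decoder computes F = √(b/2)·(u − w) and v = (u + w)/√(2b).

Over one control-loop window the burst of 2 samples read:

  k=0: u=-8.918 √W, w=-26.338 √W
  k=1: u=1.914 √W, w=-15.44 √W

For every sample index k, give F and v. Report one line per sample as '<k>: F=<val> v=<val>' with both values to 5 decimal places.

0: F=44.24131 v=-6.94102
1: F=44.07369 v=-2.66293

k=0: u−w=17.42000, u+w=-35.25600; √(b/2)=2.53969, √(2b)=5.07937; F=2.53969×17.42=44.24131, v=-35.25600/5.07937=-6.94102
k=1: u−w=17.35400, u+w=-13.52600; √(b/2)=2.53969, √(2b)=5.07937; F=2.53969×17.354=44.07369, v=-13.52600/5.07937=-2.66293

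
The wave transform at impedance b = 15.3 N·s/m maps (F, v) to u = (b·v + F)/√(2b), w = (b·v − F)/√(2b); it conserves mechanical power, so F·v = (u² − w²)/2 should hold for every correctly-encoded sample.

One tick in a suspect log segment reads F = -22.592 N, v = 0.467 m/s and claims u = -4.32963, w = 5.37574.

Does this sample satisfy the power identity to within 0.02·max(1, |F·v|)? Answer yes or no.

F·v = (-22.592)×0.467 = -10.5505 W.
(u² − w²)/2 = (18.7457 − 28.8986)/2 = -5.0764 W.
|Δ| = 5.4740;  2% of max(1, |F·v|) = 0.2110.

no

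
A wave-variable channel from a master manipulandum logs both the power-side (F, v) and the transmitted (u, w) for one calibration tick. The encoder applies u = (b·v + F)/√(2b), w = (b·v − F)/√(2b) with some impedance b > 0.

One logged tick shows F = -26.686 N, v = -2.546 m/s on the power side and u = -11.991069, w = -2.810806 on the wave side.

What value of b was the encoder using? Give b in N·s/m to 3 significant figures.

b = 16.9 N·s/m

u + w = -14.801875;  u + w = √(2b)·v, so √(2b) = -14.801875/(-2.546) = 5.813777.
b = (√(2b))²/2 = 33.799997/2 = 16.899999.
(Check via u − w = 2F/√(2b): u − w = -9.180263, 2F/√(2b) = -9.180263.)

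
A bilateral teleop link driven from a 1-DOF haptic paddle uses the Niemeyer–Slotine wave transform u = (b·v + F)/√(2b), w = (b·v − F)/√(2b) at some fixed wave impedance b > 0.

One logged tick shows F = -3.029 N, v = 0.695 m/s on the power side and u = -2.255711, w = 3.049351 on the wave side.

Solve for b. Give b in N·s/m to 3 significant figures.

b = 0.652 N·s/m

u + w = 0.793640;  u + w = √(2b)·v, so √(2b) = 0.793640/0.695 = 1.141928.
b = (√(2b))²/2 = 1.304000/2 = 0.652000.
(Check via u − w = 2F/√(2b): u − w = -5.305062, 2F/√(2b) = -5.305063.)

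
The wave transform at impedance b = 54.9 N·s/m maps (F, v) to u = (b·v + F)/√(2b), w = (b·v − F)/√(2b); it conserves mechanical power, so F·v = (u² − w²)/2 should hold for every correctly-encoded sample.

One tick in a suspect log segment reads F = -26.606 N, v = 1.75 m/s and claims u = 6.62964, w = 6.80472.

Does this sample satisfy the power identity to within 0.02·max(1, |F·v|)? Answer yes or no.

no

F·v = (-26.606)×1.75 = -46.56050 W.
(u² − w²)/2 = (43.95213 − 46.30421)/2 = -1.17604 W.
|Δ| = 45.38446;  2% of max(1, |F·v|) = 0.93121.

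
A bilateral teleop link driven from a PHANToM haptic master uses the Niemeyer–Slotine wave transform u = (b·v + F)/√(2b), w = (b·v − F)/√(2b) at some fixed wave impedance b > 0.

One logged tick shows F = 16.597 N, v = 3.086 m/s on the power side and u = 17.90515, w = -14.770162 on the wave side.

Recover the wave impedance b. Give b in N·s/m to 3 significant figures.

b = 0.516 N·s/m

u + w = 3.134988;  u + w = √(2b)·v, so √(2b) = 3.134988/3.086 = 1.015874.
b = (√(2b))²/2 = 1.032001/2 = 0.516000.
(Check via u − w = 2F/√(2b): u − w = 32.675312, 2F/√(2b) = 32.675303.)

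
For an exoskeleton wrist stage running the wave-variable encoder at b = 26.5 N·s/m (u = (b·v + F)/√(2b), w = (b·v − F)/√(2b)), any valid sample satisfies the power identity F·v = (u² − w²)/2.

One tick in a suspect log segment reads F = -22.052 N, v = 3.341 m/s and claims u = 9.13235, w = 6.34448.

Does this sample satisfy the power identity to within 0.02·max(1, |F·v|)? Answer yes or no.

F·v = (-22.052)×3.341 = -73.6757 W.
(u² − w²)/2 = (83.3998 − 40.2524)/2 = 21.5737 W.
|Δ| = 95.2494;  2% of max(1, |F·v|) = 1.4735.

no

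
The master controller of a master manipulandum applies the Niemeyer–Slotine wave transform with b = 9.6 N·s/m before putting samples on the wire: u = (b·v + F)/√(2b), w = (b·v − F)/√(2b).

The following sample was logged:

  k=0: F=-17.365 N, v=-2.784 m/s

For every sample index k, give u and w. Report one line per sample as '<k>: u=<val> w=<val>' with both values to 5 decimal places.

k=0: b·v=9.6×(-2.784)=-26.72640; √(2b)=4.38178; u=(-26.72640+(-17.365))/4.38178=-10.06244, w=(-26.72640−(-17.365))/4.38178=-2.13644

0: u=-10.06244 w=-2.13644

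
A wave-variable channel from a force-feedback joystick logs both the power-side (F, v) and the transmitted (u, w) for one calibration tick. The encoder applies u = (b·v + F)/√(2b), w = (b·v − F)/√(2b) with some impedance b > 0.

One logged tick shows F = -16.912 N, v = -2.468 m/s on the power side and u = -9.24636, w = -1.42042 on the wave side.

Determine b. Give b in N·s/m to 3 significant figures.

u + w = -10.6668;  u + w = √(2b)·v, so √(2b) = -10.6668/(-2.468) = 4.3220.
b = (√(2b))²/2 = 18.6800/2 = 9.3400.
(Check via u − w = 2F/√(2b): u − w = -7.8259, 2F/√(2b) = -7.8259.)

b = 9.34 N·s/m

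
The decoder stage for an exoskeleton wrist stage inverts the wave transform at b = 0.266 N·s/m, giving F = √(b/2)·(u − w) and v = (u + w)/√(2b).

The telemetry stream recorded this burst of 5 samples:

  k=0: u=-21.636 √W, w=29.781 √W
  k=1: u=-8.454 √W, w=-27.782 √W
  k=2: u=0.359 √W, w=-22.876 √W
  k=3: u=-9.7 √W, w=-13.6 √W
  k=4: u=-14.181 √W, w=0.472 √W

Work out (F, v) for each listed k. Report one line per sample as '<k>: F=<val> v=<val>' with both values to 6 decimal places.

0: F=-18.751351 v=11.166968
1: F=7.048760 v=-49.680326
2: F=8.473611 v=-30.871285
3: F=1.422297 v=-31.944795
4: F=-5.343827 v=-18.795330

k=0: u−w=-51.417000, u+w=8.145000; √(b/2)=0.364692, √(2b)=0.729383; F=0.364692×(-51.417)=-18.751351, v=8.145000/0.729383=11.166968
k=1: u−w=19.328000, u+w=-36.236000; √(b/2)=0.364692, √(2b)=0.729383; F=0.364692×19.328=7.048760, v=-36.236000/0.729383=-49.680326
k=2: u−w=23.235000, u+w=-22.517000; √(b/2)=0.364692, √(2b)=0.729383; F=0.364692×23.235=8.473611, v=-22.517000/0.729383=-30.871285
k=3: u−w=3.900000, u+w=-23.300000; √(b/2)=0.364692, √(2b)=0.729383; F=0.364692×3.9=1.422297, v=-23.300000/0.729383=-31.944795
k=4: u−w=-14.653000, u+w=-13.709000; √(b/2)=0.364692, √(2b)=0.729383; F=0.364692×(-14.653)=-5.343827, v=-13.709000/0.729383=-18.795330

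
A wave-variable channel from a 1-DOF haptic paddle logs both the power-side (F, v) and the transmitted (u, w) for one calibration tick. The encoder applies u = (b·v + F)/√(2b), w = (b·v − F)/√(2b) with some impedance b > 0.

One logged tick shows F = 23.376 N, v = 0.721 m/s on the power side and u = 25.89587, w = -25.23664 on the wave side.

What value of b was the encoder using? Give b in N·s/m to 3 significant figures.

u + w = 0.6592;  u + w = √(2b)·v, so √(2b) = 0.6592/0.721 = 0.9143.
b = (√(2b))²/2 = 0.8360/2 = 0.4180.
(Check via u − w = 2F/√(2b): u − w = 51.1325, 2F/√(2b) = 51.1327.)

b = 0.418 N·s/m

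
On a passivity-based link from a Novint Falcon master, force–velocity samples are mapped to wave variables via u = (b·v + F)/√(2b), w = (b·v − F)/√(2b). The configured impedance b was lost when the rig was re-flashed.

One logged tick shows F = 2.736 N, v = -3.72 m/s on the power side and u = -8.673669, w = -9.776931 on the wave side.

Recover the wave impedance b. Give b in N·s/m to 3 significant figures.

b = 12.3 N·s/m

u + w = -18.450600;  u + w = √(2b)·v, so √(2b) = -18.450600/(-3.72) = 4.959839.
b = (√(2b))²/2 = 24.600000/2 = 12.300000.
(Check via u − w = 2F/√(2b): u − w = 1.103262, 2F/√(2b) = 1.103262.)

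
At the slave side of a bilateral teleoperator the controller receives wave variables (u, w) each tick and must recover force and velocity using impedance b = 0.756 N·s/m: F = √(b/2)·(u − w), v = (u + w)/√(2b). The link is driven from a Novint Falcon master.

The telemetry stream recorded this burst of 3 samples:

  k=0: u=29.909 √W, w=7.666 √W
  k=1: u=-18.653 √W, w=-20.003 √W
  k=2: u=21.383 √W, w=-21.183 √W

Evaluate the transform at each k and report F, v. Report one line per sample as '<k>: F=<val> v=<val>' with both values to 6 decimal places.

k=0: u−w=22.243000, u+w=37.575000; √(b/2)=0.614817, √(2b)=1.229634; F=0.614817×22.243=13.675376, v=37.575000/1.229634=30.557871
k=1: u−w=1.350000, u+w=-38.656000; √(b/2)=0.614817, √(2b)=1.229634; F=0.614817×1.35=0.830003, v=-38.656000/1.229634=-31.436994
k=2: u−w=42.566000, u+w=0.200000; √(b/2)=0.614817, √(2b)=1.229634; F=0.614817×42.566=26.170302, v=0.200000/1.229634=0.162650

0: F=13.675376 v=30.557871
1: F=0.830003 v=-31.436994
2: F=26.170302 v=0.162650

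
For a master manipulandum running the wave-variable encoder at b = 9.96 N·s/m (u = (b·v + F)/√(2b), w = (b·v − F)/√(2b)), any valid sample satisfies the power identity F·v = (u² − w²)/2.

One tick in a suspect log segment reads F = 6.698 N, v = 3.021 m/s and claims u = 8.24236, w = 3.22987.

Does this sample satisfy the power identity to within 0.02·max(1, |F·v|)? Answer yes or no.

no

F·v = 6.698×3.021 = 20.2347 W.
(u² − w²)/2 = (67.9365 − 10.4321)/2 = 28.7522 W.
|Δ| = 8.5176;  2% of max(1, |F·v|) = 0.4047.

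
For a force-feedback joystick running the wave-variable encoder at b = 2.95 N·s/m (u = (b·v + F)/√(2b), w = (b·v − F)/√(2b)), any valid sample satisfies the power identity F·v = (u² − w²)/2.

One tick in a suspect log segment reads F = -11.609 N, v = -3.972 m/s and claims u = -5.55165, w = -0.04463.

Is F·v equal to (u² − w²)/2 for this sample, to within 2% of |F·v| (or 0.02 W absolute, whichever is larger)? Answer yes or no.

F·v = (-11.609)×(-3.972) = 46.11095 W.
(u² − w²)/2 = (30.82082 − 0.00199)/2 = 15.40941 W.
|Δ| = 30.70154;  2% of max(1, |F·v|) = 0.92222.

no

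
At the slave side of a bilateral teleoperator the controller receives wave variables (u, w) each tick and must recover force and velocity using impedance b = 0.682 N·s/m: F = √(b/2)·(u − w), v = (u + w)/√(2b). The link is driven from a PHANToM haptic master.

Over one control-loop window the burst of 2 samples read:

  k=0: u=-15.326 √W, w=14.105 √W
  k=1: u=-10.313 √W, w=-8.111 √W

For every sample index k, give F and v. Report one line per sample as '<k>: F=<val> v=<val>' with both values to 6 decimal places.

k=0: u−w=-29.431000, u+w=-1.221000; √(b/2)=0.583952, √(2b)=1.167904; F=0.583952×(-29.431)=-17.186293, v=-1.221000/1.167904=-1.045463
k=1: u−w=-2.202000, u+w=-18.424000; √(b/2)=0.583952, √(2b)=1.167904; F=0.583952×(-2.202)=-1.285862, v=-18.424000/1.167904=-15.775268

0: F=-17.186293 v=-1.045463
1: F=-1.285862 v=-15.775268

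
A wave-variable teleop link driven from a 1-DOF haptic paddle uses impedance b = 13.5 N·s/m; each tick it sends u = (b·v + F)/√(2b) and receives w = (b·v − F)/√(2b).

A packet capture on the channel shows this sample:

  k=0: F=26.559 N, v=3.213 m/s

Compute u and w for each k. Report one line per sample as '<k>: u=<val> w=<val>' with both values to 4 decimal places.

0: u=13.4589 w=3.2363

k=0: b·v=13.5×3.213=43.3755; √(2b)=5.1962; u=(43.3755+26.559)/5.1962=13.4589, w=(43.3755−26.559)/5.1962=3.2363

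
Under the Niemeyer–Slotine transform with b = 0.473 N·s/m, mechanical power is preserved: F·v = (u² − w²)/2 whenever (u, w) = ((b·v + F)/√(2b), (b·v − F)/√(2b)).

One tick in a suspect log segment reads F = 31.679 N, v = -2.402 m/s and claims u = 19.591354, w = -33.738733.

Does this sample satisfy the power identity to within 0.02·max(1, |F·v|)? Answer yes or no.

F·v = 31.679×(-2.402) = -76.092958 W.
(u² − w²)/2 = (383.821152 − 1138.302104)/2 = -377.240476 W.
|Δ| = 301.147518;  2% of max(1, |F·v|) = 1.521859.

no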